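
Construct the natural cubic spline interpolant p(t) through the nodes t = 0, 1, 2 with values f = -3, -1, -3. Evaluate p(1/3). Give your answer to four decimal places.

-2.0370

With m_i denoting the second derivative at x_i, h_i = 1, 1, and Δ_i = (y_(i+1) − y_i)/h_i = 2, -2:
  1·m_0 + 4·m_1 + 1·m_2 = 6(Δ_1 - Δ_0) = -24
Natural end conditions: m_0 = m_2 = 0.
Solving the tridiagonal system: m_0 = 0, m_1 = -6, m_2 = 0.
On [0, 1], p(t) = -3 + 3·t + 0·t² - 1·t³.
With t = 1/3: p(1/3) = -55/27.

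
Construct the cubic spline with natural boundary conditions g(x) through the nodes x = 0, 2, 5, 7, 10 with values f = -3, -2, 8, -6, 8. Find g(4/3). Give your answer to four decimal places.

Let M_i = g''(x_i). Step sizes h_i = 2, 3, 2, 3; slopes of the chords Δ_i = (y_(i+1) - y_i)/h_i = 1/2, 10/3, -7, 14/3.
  2·M_0 + 10·M_1 + 3·M_2 = 6(Δ_1 - Δ_0) = 17
  3·M_1 + 10·M_2 + 2·M_3 = 6(Δ_2 - Δ_1) = -62
  2·M_2 + 10·M_3 + 3·M_4 = 6(Δ_3 - Δ_2) = 70
Natural end conditions: M_0 = M_4 = 0.
Solving the tridiagonal system: M_0 = 0, M_1 = 652/145, M_2 = -811/87, M_3 = 3856/435, M_4 = 0.
On [0, 2], g(x) = -3 - 869/870·x + 0·x² + 163/435·x³.
With x = 4/3: g(4/3) = -8089/2349.

-3.4436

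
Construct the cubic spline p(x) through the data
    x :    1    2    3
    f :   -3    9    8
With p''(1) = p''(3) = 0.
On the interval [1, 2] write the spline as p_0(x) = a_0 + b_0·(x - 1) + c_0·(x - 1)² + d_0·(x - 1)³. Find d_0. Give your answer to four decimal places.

With σ_i denoting the second derivative at x_i, h_i = 1, 1, and Δ_i = (y_(i+1) − y_i)/h_i = 12, -1:
  1·σ_0 + 4·σ_1 + 1·σ_2 = 6(Δ_1 - Δ_0) = -78
Natural end conditions: σ_0 = σ_2 = 0.
Hence σ_0 = 0, σ_1 = -39/2, σ_2 = 0.
On [1, 2], with p_0(x) = a_0 + b_0·(x - 1) + c_0·(x - 1)² + d_0·(x - 1)³: c_0 = σ_0/2 = 0, d_0 = (σ_1 - σ_0)/(6h_0) = -13/4, b_0 = Δ_0 - h_0(2σ_0 + σ_1)/6 = 61/4.

-3.2500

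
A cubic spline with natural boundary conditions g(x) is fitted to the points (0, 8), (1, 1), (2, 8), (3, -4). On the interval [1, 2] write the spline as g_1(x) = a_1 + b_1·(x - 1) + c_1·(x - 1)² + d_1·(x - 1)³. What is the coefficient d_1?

-11

Put m_i = g'' at the i-th knot. Here h = (1, 1, 1) and Δ = (-7, 7, -12), so the interior equations h_(i-1)·m_(i-1) + 2(h_(i-1)+h_i)·m_i + h_i·m_(i+1) = 6(Δ_i − Δ_(i-1)) read
  1·m_0 + 4·m_1 + 1·m_2 = 6(Δ_1 - Δ_0) = 84
  1·m_1 + 4·m_2 + 1·m_3 = 6(Δ_2 - Δ_1) = -114
Natural end conditions: m_0 = m_3 = 0.
Forward elimination and back-substitution give m_0 = 0, m_1 = 30, m_2 = -36, m_3 = 0.
On [1, 2], with g_1(x) = a_1 + b_1·(x - 1) + c_1·(x - 1)² + d_1·(x - 1)³: c_1 = m_1/2 = 15, d_1 = (m_2 - m_1)/(6h_1) = -11, b_1 = Δ_1 - h_1(2m_1 + m_2)/6 = 3.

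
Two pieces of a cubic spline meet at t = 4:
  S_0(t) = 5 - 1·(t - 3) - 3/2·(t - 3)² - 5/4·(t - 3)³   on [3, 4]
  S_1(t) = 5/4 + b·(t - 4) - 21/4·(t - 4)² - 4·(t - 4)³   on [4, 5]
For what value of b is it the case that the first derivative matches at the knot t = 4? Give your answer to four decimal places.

-7.7500

S_0'(t) = -1 - 3·(t - 3) - 15/4·(t - 3)², so S_0'(4) = -31/4. On the right, S_1'(4) = b, so b = -31/4.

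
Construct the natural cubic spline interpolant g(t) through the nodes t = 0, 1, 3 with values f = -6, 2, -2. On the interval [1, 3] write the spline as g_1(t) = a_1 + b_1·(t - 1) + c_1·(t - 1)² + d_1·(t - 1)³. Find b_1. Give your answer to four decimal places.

4.6667

Put m_i = g'' at the i-th knot. Here h = (1, 2) and Δ = (8, -2), so the interior equations h_(i-1)·m_(i-1) + 2(h_(i-1)+h_i)·m_i + h_i·m_(i+1) = 6(Δ_i − Δ_(i-1)) read
  1·m_0 + 6·m_1 + 2·m_2 = 6(Δ_1 - Δ_0) = -60
Natural end conditions: m_0 = m_2 = 0.
Solving: m_0 = 0, m_1 = -10, m_2 = 0.
On [1, 3], with g_1(t) = a_1 + b_1·(t - 1) + c_1·(t - 1)² + d_1·(t - 1)³: c_1 = m_1/2 = -5, d_1 = (m_2 - m_1)/(6h_1) = 5/6, b_1 = Δ_1 - h_1(2m_1 + m_2)/6 = 14/3.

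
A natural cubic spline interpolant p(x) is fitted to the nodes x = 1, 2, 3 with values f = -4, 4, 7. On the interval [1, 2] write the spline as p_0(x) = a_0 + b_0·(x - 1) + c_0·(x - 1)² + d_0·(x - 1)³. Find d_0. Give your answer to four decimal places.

Put M_i = p'' at the i-th knot. Here h = (1, 1) and Δ = (8, 3), so the interior equations h_(i-1)·M_(i-1) + 2(h_(i-1)+h_i)·M_i + h_i·M_(i+1) = 6(Δ_i − Δ_(i-1)) read
  1·M_0 + 4·M_1 + 1·M_2 = 6(Δ_1 - Δ_0) = -30
Natural end conditions: M_0 = M_2 = 0.
Solving the tridiagonal system: M_0 = 0, M_1 = -15/2, M_2 = 0.
On [1, 2], with p_0(x) = a_0 + b_0·(x - 1) + c_0·(x - 1)² + d_0·(x - 1)³: c_0 = M_0/2 = 0, d_0 = (M_1 - M_0)/(6h_0) = -5/4, b_0 = Δ_0 - h_0(2M_0 + M_1)/6 = 37/4.

-1.2500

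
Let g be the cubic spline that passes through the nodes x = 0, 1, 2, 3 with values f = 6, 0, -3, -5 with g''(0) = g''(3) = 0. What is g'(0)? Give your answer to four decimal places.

-6.7333

Write M_i for g''(x_i). With h_i = 1, 1, 1 and divided differences Δ_i = -6, -3, -2, the continuity of g' gives the tridiagonal system
  1·M_0 + 4·M_1 + 1·M_2 = 6(Δ_1 - Δ_0) = 18
  1·M_1 + 4·M_2 + 1·M_3 = 6(Δ_2 - Δ_1) = 6
Natural end conditions: M_0 = M_3 = 0.
Solving the tridiagonal system: M_0 = 0, M_1 = 22/5, M_2 = 2/5, M_3 = 0.
On [0, 1], g'(x) = b_0 + 2c_0·x + 3d_0·x² with b_0 = Δ_0 - h_0(2M_0 + M_1)/6 = -101/15, c_0 = M_0/2 = 0, d_0 = (M_1 - M_0)/(6h_0) = 11/15. So g'(0) = -101/15.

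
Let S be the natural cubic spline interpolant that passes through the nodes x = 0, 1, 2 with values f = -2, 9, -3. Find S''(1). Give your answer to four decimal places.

Write M_i for S''(x_i). With h_i = 1, 1 and divided differences Δ_i = 11, -12, the continuity of S' gives the tridiagonal system
  1·M_0 + 4·M_1 + 1·M_2 = 6(Δ_1 - Δ_0) = -138
Natural end conditions: M_0 = M_2 = 0.
Solving: M_0 = 0, M_1 = -69/2, M_2 = 0.

-34.5000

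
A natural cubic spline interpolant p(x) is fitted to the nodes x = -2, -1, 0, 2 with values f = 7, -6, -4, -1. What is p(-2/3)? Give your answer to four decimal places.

-6.5717

With σ_i denoting the second derivative at x_i, h_i = 1, 1, 2, and Δ_i = (y_(i+1) − y_i)/h_i = -13, 2, 3/2:
  1·σ_0 + 4·σ_1 + 1·σ_2 = 6(Δ_1 - Δ_0) = 90
  1·σ_1 + 6·σ_2 + 2·σ_3 = 6(Δ_2 - Δ_1) = -3
Natural end conditions: σ_0 = σ_3 = 0.
Hence σ_0 = 0, σ_1 = 543/23, σ_2 = -102/23, σ_3 = 0.
On [-1, 0], p(x) = -6 - 118/23·(x + 1) + 543/46·(x + 1)² - 215/46·(x + 1)³.
With (x + 1) = 1/3: p(-2/3) = -4081/621.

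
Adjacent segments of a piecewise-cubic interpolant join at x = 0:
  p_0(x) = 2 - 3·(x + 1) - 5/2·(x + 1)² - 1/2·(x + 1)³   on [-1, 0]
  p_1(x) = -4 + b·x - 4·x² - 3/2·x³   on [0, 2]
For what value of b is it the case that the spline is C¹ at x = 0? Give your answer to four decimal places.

p_0'(x) = -3 - 5·(x + 1) - 3/2·(x + 1)², so p_0'(0) = -19/2. On the right, p_1'(0) = b, so b = -19/2.

-9.5000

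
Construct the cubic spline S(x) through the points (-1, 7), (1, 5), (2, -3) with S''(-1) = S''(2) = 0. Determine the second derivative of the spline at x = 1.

Let M_i = S''(x_i). Step sizes h_i = 2, 1; slopes of the chords Δ_i = (y_(i+1) - y_i)/h_i = -1, -8.
  2·M_0 + 6·M_1 + 1·M_2 = 6(Δ_1 - Δ_0) = -42
Natural end conditions: M_0 = M_2 = 0.
Forward elimination and back-substitution give M_0 = 0, M_1 = -7, M_2 = 0.

-7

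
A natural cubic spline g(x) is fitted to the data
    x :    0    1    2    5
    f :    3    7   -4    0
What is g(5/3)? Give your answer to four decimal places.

Put σ_i = g'' at the i-th knot. Here h = (1, 1, 3) and Δ = (4, -11, 4/3), so the interior equations h_(i-1)·σ_(i-1) + 2(h_(i-1)+h_i)·σ_i + h_i·σ_(i+1) = 6(Δ_i − Δ_(i-1)) read
  1·σ_0 + 4·σ_1 + 1·σ_2 = 6(Δ_1 - Δ_0) = -90
  1·σ_1 + 8·σ_2 + 3·σ_3 = 6(Δ_2 - Δ_1) = 74
Natural end conditions: σ_0 = σ_3 = 0.
Solving: σ_0 = 0, σ_1 = -794/31, σ_2 = 386/31, σ_3 = 0.
On [1, 2], g(x) = 7 - 422/93·(x - 1) - 397/31·(x - 1)² + 590/93·(x - 1)³.
With (x - 1) = 2/3: g(5/3) = 409/2511.

0.1629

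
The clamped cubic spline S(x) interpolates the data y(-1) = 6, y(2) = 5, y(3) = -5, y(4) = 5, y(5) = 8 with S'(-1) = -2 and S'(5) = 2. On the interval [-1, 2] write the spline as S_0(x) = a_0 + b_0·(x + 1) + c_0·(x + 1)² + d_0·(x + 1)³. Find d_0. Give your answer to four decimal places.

-1.4074

Put M_i = S'' at the i-th knot. Here h = (3, 1, 1, 1) and Δ = (-1/3, -10, 10, 3), so the interior equations h_(i-1)·M_(i-1) + 2(h_(i-1)+h_i)·M_i + h_i·M_(i+1) = 6(Δ_i − Δ_(i-1)) read
  3·M_0 + 8·M_1 + 1·M_2 = 6(Δ_1 - Δ_0) = -58
  1·M_1 + 4·M_2 + 1·M_3 = 6(Δ_2 - Δ_1) = 120
  1·M_2 + 4·M_3 + 1·M_4 = 6(Δ_3 - Δ_2) = -42
Clamped end conditions give two more equations: 2h_0·M_0 + h_0·M_1 = 6(Δ_0 - S'(-1)) = 10 and h_3·M_3 + 2h_3·M_4 = 6(S'(5) - Δ_3) = -6.
Solving: M_0 = 86/9, M_1 = -142/9, M_2 = 356/9, M_3 = -202/9, M_4 = 74/9.
On [-1, 2], with S_0(x) = a_0 + b_0·(x + 1) + c_0·(x + 1)² + d_0·(x + 1)³: c_0 = M_0/2 = 43/9, d_0 = (M_1 - M_0)/(6h_0) = -38/27, b_0 = Δ_0 - h_0(2M_0 + M_1)/6 = -2.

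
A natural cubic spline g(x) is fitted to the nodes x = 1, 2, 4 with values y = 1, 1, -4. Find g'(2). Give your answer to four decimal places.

Write M_i for g''(x_i). With h_i = 1, 2 and divided differences Δ_i = 0, -5/2, the continuity of g' gives the tridiagonal system
  1·M_0 + 6·M_1 + 2·M_2 = 6(Δ_1 - Δ_0) = -15
Natural end conditions: M_0 = M_2 = 0.
Solving the tridiagonal system: M_0 = 0, M_1 = -5/2, M_2 = 0.
On [2, 4], g'(x) = b_1 + 2c_1·(x - 2) + 3d_1·(x - 2)² with b_1 = Δ_1 - h_1(2M_1 + M_2)/6 = -5/6, c_1 = M_1/2 = -5/4, d_1 = (M_2 - M_1)/(6h_1) = 5/24. So g'(2) = -5/6.

-0.8333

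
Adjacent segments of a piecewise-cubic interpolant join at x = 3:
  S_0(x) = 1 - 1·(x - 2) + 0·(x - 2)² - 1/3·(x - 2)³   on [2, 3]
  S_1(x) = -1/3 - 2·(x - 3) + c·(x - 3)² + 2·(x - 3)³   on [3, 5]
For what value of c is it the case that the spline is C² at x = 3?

-1

S_0''(x) = 0 - 2·(x - 2), so S_0''(3) = -2. On the right, S_1''(3) = 2c, so c = -1.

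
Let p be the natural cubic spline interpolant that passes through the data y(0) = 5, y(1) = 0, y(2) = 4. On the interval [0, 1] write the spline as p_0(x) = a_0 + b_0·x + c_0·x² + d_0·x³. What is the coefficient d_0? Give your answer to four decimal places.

Let M_i = p''(x_i). Step sizes h_i = 1, 1; slopes of the chords Δ_i = (y_(i+1) - y_i)/h_i = -5, 4.
  1·M_0 + 4·M_1 + 1·M_2 = 6(Δ_1 - Δ_0) = 54
Natural end conditions: M_0 = M_2 = 0.
Solving: M_0 = 0, M_1 = 27/2, M_2 = 0.
On [0, 1], with p_0(x) = a_0 + b_0·x + c_0·x² + d_0·x³: c_0 = M_0/2 = 0, d_0 = (M_1 - M_0)/(6h_0) = 9/4, b_0 = Δ_0 - h_0(2M_0 + M_1)/6 = -29/4.

2.2500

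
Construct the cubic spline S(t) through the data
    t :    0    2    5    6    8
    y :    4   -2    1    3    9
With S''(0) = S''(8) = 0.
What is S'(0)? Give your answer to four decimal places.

-3.8317

Put M_i = S'' at the i-th knot. Here h = (2, 3, 1, 2) and Δ = (-3, 1, 2, 3), so the interior equations h_(i-1)·M_(i-1) + 2(h_(i-1)+h_i)·M_i + h_i·M_(i+1) = 6(Δ_i − Δ_(i-1)) read
  2·M_0 + 10·M_1 + 3·M_2 = 6(Δ_1 - Δ_0) = 24
  3·M_1 + 8·M_2 + 1·M_3 = 6(Δ_2 - Δ_1) = 6
  1·M_2 + 6·M_3 + 2·M_4 = 6(Δ_3 - Δ_2) = 6
Natural end conditions: M_0 = M_4 = 0.
Solving: M_0 = 0, M_1 = 519/208, M_2 = -33/104, M_3 = 219/208, M_4 = 0.
On [0, 2], S'(t) = b_0 + 2c_0·t + 3d_0·t² with b_0 = Δ_0 - h_0(2M_0 + M_1)/6 = -797/208, c_0 = M_0/2 = 0, d_0 = (M_1 - M_0)/(6h_0) = 173/832. So S'(0) = -797/208.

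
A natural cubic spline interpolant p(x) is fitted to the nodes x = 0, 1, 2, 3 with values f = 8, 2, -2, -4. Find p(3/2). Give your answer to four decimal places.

Write M_i for p''(x_i). With h_i = 1, 1, 1 and divided differences Δ_i = -6, -4, -2, the continuity of p' gives the tridiagonal system
  1·M_0 + 4·M_1 + 1·M_2 = 6(Δ_1 - Δ_0) = 12
  1·M_1 + 4·M_2 + 1·M_3 = 6(Δ_2 - Δ_1) = 12
Natural end conditions: M_0 = M_3 = 0.
Hence M_0 = 0, M_1 = 12/5, M_2 = 12/5, M_3 = 0.
On [1, 2], p(x) = 2 - 26/5·(x - 1) + 6/5·(x - 1)² + 0·(x - 1)³.
With (x - 1) = 1/2: p(3/2) = -3/10.

-0.3000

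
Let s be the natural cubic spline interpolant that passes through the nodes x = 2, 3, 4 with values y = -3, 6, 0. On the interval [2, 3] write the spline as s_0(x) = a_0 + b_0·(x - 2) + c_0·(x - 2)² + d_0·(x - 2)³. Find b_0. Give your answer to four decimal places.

Put M_i = s'' at the i-th knot. Here h = (1, 1) and Δ = (9, -6), so the interior equations h_(i-1)·M_(i-1) + 2(h_(i-1)+h_i)·M_i + h_i·M_(i+1) = 6(Δ_i − Δ_(i-1)) read
  1·M_0 + 4·M_1 + 1·M_2 = 6(Δ_1 - Δ_0) = -90
Natural end conditions: M_0 = M_2 = 0.
Solving: M_0 = 0, M_1 = -45/2, M_2 = 0.
On [2, 3], with s_0(x) = a_0 + b_0·(x - 2) + c_0·(x - 2)² + d_0·(x - 2)³: c_0 = M_0/2 = 0, d_0 = (M_1 - M_0)/(6h_0) = -15/4, b_0 = Δ_0 - h_0(2M_0 + M_1)/6 = 51/4.

12.7500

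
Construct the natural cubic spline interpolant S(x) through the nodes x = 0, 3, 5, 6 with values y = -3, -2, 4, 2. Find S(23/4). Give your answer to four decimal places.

Let M_i = S''(x_i). Step sizes h_i = 3, 2, 1; slopes of the chords Δ_i = (y_(i+1) - y_i)/h_i = 1/3, 3, -2.
  3·M_0 + 10·M_1 + 2·M_2 = 6(Δ_1 - Δ_0) = 16
  2·M_1 + 6·M_2 + 1·M_3 = 6(Δ_2 - Δ_1) = -30
Natural end conditions: M_0 = M_3 = 0.
Forward elimination and back-substitution give M_0 = 0, M_1 = 39/14, M_2 = -83/14, M_3 = 0.
On [5, 6], S(x) = 4 - 1/42·(x - 5) - 83/28·(x - 5)² + 83/84·(x - 5)³.
With (x - 5) = 3/4: S(23/4) = 4895/1792.

2.7316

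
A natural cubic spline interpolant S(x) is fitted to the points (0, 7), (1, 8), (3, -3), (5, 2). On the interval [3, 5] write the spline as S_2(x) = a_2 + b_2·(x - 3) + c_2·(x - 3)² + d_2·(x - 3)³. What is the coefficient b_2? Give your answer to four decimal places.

Put M_i = S'' at the i-th knot. Here h = (1, 2, 2) and Δ = (1, -11/2, 5/2), so the interior equations h_(i-1)·M_(i-1) + 2(h_(i-1)+h_i)·M_i + h_i·M_(i+1) = 6(Δ_i − Δ_(i-1)) read
  1·M_0 + 6·M_1 + 2·M_2 = 6(Δ_1 - Δ_0) = -39
  2·M_1 + 8·M_2 + 2·M_3 = 6(Δ_2 - Δ_1) = 48
Natural end conditions: M_0 = M_3 = 0.
Solving: M_0 = 0, M_1 = -102/11, M_2 = 183/22, M_3 = 0.
On [3, 5], with S_2(x) = a_2 + b_2·(x - 3) + c_2·(x - 3)² + d_2·(x - 3)³: c_2 = M_2/2 = 183/44, d_2 = (M_3 - M_2)/(6h_2) = -61/88, b_2 = Δ_2 - h_2(2M_2 + M_3)/6 = -67/22.

-3.0455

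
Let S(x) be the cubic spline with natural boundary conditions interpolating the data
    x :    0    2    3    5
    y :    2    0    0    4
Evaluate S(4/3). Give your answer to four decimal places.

Let M_i = S''(x_i). Step sizes h_i = 2, 1, 2; slopes of the chords Δ_i = (y_(i+1) - y_i)/h_i = -1, 0, 2.
  2·M_0 + 6·M_1 + 1·M_2 = 6(Δ_1 - Δ_0) = 6
  1·M_1 + 6·M_2 + 2·M_3 = 6(Δ_2 - Δ_1) = 12
Natural end conditions: M_0 = M_3 = 0.
Forward elimination and back-substitution give M_0 = 0, M_1 = 24/35, M_2 = 66/35, M_3 = 0.
On [0, 2], S(x) = 2 - 43/35·x + 0·x² + 2/35·x³.
With x = 4/3: S(4/3) = 94/189.

0.4974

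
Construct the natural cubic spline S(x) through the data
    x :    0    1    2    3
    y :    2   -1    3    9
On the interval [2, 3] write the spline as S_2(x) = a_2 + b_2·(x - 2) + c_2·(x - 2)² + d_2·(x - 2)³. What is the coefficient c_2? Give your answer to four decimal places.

Let M_i = S''(x_i). Step sizes h_i = 1, 1, 1; slopes of the chords Δ_i = (y_(i+1) - y_i)/h_i = -3, 4, 6.
  1·M_0 + 4·M_1 + 1·M_2 = 6(Δ_1 - Δ_0) = 42
  1·M_1 + 4·M_2 + 1·M_3 = 6(Δ_2 - Δ_1) = 12
Natural end conditions: M_0 = M_3 = 0.
Solving the tridiagonal system: M_0 = 0, M_1 = 52/5, M_2 = 2/5, M_3 = 0.
On [2, 3], with S_2(x) = a_2 + b_2·(x - 2) + c_2·(x - 2)² + d_2·(x - 2)³: c_2 = M_2/2 = 1/5, d_2 = (M_3 - M_2)/(6h_2) = -1/15, b_2 = Δ_2 - h_2(2M_2 + M_3)/6 = 88/15.

0.2000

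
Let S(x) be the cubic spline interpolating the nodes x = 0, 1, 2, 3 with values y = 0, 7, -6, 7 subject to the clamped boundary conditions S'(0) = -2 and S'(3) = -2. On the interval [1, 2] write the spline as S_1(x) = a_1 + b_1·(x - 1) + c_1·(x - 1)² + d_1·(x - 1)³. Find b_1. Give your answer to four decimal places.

-4.4000

With m_i denoting the second derivative at x_i, h_i = 1, 1, 1, and Δ_i = (y_(i+1) − y_i)/h_i = 7, -13, 13:
  1·m_0 + 4·m_1 + 1·m_2 = 6(Δ_1 - Δ_0) = -120
  1·m_1 + 4·m_2 + 1·m_3 = 6(Δ_2 - Δ_1) = 156
Clamped end conditions give two more equations: 2h_0·m_0 + h_0·m_1 = 6(Δ_0 - S'(0)) = 54 and h_2·m_2 + 2h_2·m_3 = 6(S'(3) - Δ_2) = -90.
Forward elimination and back-substitution give m_0 = 294/5, m_1 = -318/5, m_2 = 378/5, m_3 = -414/5.
On [1, 2], with S_1(x) = a_1 + b_1·(x - 1) + c_1·(x - 1)² + d_1·(x - 1)³: c_1 = m_1/2 = -159/5, d_1 = (m_2 - m_1)/(6h_1) = 116/5, b_1 = Δ_1 - h_1(2m_1 + m_2)/6 = -22/5.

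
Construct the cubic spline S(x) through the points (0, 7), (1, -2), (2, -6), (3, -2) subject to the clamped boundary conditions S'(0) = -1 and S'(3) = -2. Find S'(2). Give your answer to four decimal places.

3.0667

Put M_i = S'' at the i-th knot. Here h = (1, 1, 1) and Δ = (-9, -4, 4), so the interior equations h_(i-1)·M_(i-1) + 2(h_(i-1)+h_i)·M_i + h_i·M_(i+1) = 6(Δ_i − Δ_(i-1)) read
  1·M_0 + 4·M_1 + 1·M_2 = 6(Δ_1 - Δ_0) = 30
  1·M_1 + 4·M_2 + 1·M_3 = 6(Δ_2 - Δ_1) = 48
Clamped end conditions give two more equations: 2h_0·M_0 + h_0·M_1 = 6(Δ_0 - S'(0)) = -48 and h_2·M_2 + 2h_2·M_3 = 6(S'(3) - Δ_2) = -36.
Solving: M_0 = -442/15, M_1 = 164/15, M_2 = 236/15, M_3 = -388/15.
On [2, 3], S'(x) = b_2 + 2c_2·(x - 2) + 3d_2·(x - 2)² with b_2 = Δ_2 - h_2(2M_2 + M_3)/6 = 46/15, c_2 = M_2/2 = 118/15, d_2 = (M_3 - M_2)/(6h_2) = -104/15. So S'(2) = 46/15.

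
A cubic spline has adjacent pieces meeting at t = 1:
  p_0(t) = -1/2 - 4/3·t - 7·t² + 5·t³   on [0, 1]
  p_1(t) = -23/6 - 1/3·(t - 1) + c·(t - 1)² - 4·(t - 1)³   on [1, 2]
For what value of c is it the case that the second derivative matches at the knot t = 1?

p_0''(t) = -14 + 30·t, so p_0''(1) = 16. On the right, p_1''(1) = 2c, so c = 8.

8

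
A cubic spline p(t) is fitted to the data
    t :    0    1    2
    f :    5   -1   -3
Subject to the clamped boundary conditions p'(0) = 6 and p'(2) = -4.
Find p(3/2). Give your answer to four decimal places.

-2.3125

Put σ_i = p'' at the i-th knot. Here h = (1, 1) and Δ = (-6, -2), so the interior equations h_(i-1)·σ_(i-1) + 2(h_(i-1)+h_i)·σ_i + h_i·σ_(i+1) = 6(Δ_i − Δ_(i-1)) read
  1·σ_0 + 4·σ_1 + 1·σ_2 = 6(Δ_1 - Δ_0) = 24
Clamped end conditions give two more equations: 2h_0·σ_0 + h_0·σ_1 = 6(Δ_0 - p'(0)) = -72 and h_1·σ_1 + 2h_1·σ_2 = 6(p'(2) - Δ_1) = -12.
Solving: σ_0 = -47, σ_1 = 22, σ_2 = -17.
On [1, 2], p(t) = -1 - 13/2·(t - 1) + 11·(t - 1)² - 13/2·(t - 1)³.
With (t - 1) = 1/2: p(3/2) = -37/16.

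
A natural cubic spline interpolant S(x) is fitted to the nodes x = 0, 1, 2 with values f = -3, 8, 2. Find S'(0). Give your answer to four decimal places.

15.2500

Write m_i for S''(x_i). With h_i = 1, 1 and divided differences Δ_i = 11, -6, the continuity of S' gives the tridiagonal system
  1·m_0 + 4·m_1 + 1·m_2 = 6(Δ_1 - Δ_0) = -102
Natural end conditions: m_0 = m_2 = 0.
Solving the tridiagonal system: m_0 = 0, m_1 = -51/2, m_2 = 0.
On [0, 1], S'(x) = b_0 + 2c_0·x + 3d_0·x² with b_0 = Δ_0 - h_0(2m_0 + m_1)/6 = 61/4, c_0 = m_0/2 = 0, d_0 = (m_1 - m_0)/(6h_0) = -17/4. So S'(0) = 61/4.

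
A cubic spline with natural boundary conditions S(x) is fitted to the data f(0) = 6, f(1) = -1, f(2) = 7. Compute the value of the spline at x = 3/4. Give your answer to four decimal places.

Write m_i for S''(x_i). With h_i = 1, 1 and divided differences Δ_i = -7, 8, the continuity of S' gives the tridiagonal system
  1·m_0 + 4·m_1 + 1·m_2 = 6(Δ_1 - Δ_0) = 90
Natural end conditions: m_0 = m_2 = 0.
Hence m_0 = 0, m_1 = 45/2, m_2 = 0.
On [0, 1], S(x) = 6 - 43/4·x + 0·x² + 15/4·x³.
With x = 3/4: S(3/4) = -123/256.

-0.4805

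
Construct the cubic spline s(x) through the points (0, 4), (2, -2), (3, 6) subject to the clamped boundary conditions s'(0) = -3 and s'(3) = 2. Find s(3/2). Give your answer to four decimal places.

-3.1250

Let σ_i = s''(x_i). Step sizes h_i = 2, 1; slopes of the chords Δ_i = (y_(i+1) - y_i)/h_i = -3, 8.
  2·σ_0 + 6·σ_1 + 1·σ_2 = 6(Δ_1 - Δ_0) = 66
Clamped end conditions give two more equations: 2h_0·σ_0 + h_0·σ_1 = 6(Δ_0 - s'(0)) = 0 and h_1·σ_1 + 2h_1·σ_2 = 6(s'(3) - Δ_1) = -36.
Solving: σ_0 = -28/3, σ_1 = 56/3, σ_2 = -82/3.
On [0, 2], s(x) = 4 - 3·x - 14/3·x² + 7/3·x³.
With x = 3/2: s(3/2) = -25/8.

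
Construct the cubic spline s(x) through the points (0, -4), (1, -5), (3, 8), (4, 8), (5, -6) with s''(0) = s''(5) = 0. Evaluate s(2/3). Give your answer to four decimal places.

-5.2632

Write σ_i for s''(x_i). With h_i = 1, 2, 1, 1 and divided differences Δ_i = -1, 13/2, 0, -14, the continuity of s' gives the tridiagonal system
  1·σ_0 + 6·σ_1 + 2·σ_2 = 6(Δ_1 - Δ_0) = 45
  2·σ_1 + 6·σ_2 + 1·σ_3 = 6(Δ_2 - Δ_1) = -39
  1·σ_2 + 4·σ_3 + 1·σ_4 = 6(Δ_3 - Δ_2) = -84
Natural end conditions: σ_0 = σ_4 = 0.
Hence σ_0 = 0, σ_1 = 1179/122, σ_2 = -396/61, σ_3 = -1182/61, σ_4 = 0.
On [0, 1], s(x) = -4 - 637/244·x + 0·x² + 393/244·x³.
With x = 2/3: s(2/3) = -5779/1098.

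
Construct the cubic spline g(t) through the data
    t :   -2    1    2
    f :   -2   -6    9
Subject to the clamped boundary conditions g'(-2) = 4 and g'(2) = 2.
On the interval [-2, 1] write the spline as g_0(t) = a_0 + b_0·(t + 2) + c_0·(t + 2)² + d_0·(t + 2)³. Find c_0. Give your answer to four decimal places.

-9.0417

With M_i denoting the second derivative at x_i, h_i = 3, 1, and Δ_i = (y_(i+1) − y_i)/h_i = -4/3, 15:
  3·M_0 + 8·M_1 + 1·M_2 = 6(Δ_1 - Δ_0) = 98
Clamped end conditions give two more equations: 2h_0·M_0 + h_0·M_1 = 6(Δ_0 - g'(-2)) = -32 and h_1·M_1 + 2h_1·M_2 = 6(g'(2) - Δ_1) = -78.
Forward elimination and back-substitution give M_0 = -217/12, M_1 = 51/2, M_2 = -207/4.
On [-2, 1], with g_0(t) = a_0 + b_0·(t + 2) + c_0·(t + 2)² + d_0·(t + 2)³: c_0 = M_0/2 = -217/24, d_0 = (M_1 - M_0)/(6h_0) = 523/216, b_0 = Δ_0 - h_0(2M_0 + M_1)/6 = 4.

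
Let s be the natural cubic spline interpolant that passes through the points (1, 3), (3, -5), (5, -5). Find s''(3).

With m_i denoting the second derivative at x_i, h_i = 2, 2, and Δ_i = (y_(i+1) − y_i)/h_i = -4, 0:
  2·m_0 + 8·m_1 + 2·m_2 = 6(Δ_1 - Δ_0) = 24
Natural end conditions: m_0 = m_2 = 0.
Solving: m_0 = 0, m_1 = 3, m_2 = 0.

3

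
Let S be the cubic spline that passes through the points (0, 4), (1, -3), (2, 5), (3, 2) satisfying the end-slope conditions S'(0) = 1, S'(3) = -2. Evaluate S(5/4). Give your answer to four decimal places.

-2.0406

Let σ_i = S''(x_i). Step sizes h_i = 1, 1, 1; slopes of the chords Δ_i = (y_(i+1) - y_i)/h_i = -7, 8, -3.
  1·σ_0 + 4·σ_1 + 1·σ_2 = 6(Δ_1 - Δ_0) = 90
  1·σ_1 + 4·σ_2 + 1·σ_3 = 6(Δ_2 - Δ_1) = -66
Clamped end conditions give two more equations: 2h_0·σ_0 + h_0·σ_1 = 6(Δ_0 - S'(0)) = -48 and h_2·σ_2 + 2h_2·σ_3 = 6(S'(3) - Δ_2) = 6.
Solving the tridiagonal system: σ_0 = -224/5, σ_1 = 208/5, σ_2 = -158/5, σ_3 = 94/5.
On [1, 2], S(x) = -3 - 3/5·(x - 1) + 104/5·(x - 1)² - 61/5·(x - 1)³.
With (x - 1) = 1/4: S(5/4) = -653/320.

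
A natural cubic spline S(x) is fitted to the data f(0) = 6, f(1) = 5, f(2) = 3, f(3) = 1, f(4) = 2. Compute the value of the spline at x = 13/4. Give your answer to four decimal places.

Put σ_i = S'' at the i-th knot. Here h = (1, 1, 1, 1) and Δ = (-1, -2, -2, 1), so the interior equations h_(i-1)·σ_(i-1) + 2(h_(i-1)+h_i)·σ_i + h_i·σ_(i+1) = 6(Δ_i − Δ_(i-1)) read
  1·σ_0 + 4·σ_1 + 1·σ_2 = 6(Δ_1 - Δ_0) = -6
  1·σ_1 + 4·σ_2 + 1·σ_3 = 6(Δ_2 - Δ_1) = 0
  1·σ_2 + 4·σ_3 + 1·σ_4 = 6(Δ_3 - Δ_2) = 18
Natural end conditions: σ_0 = σ_4 = 0.
Forward elimination and back-substitution give σ_0 = 0, σ_1 = -9/7, σ_2 = -6/7, σ_3 = 33/7, σ_4 = 0.
On [3, 4], S(x) = 1 - 4/7·(x - 3) + 33/14·(x - 3)² - 11/14·(x - 3)³.
With (x - 3) = 1/4: S(13/4) = 127/128.

0.9922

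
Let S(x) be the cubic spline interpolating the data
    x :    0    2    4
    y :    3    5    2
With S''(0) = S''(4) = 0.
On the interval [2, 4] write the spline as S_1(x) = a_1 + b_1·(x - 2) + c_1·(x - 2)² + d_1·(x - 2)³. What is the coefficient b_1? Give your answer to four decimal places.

-0.2500

With m_i denoting the second derivative at x_i, h_i = 2, 2, and Δ_i = (y_(i+1) − y_i)/h_i = 1, -3/2:
  2·m_0 + 8·m_1 + 2·m_2 = 6(Δ_1 - Δ_0) = -15
Natural end conditions: m_0 = m_2 = 0.
Solving the tridiagonal system: m_0 = 0, m_1 = -15/8, m_2 = 0.
On [2, 4], with S_1(x) = a_1 + b_1·(x - 2) + c_1·(x - 2)² + d_1·(x - 2)³: c_1 = m_1/2 = -15/16, d_1 = (m_2 - m_1)/(6h_1) = 5/32, b_1 = Δ_1 - h_1(2m_1 + m_2)/6 = -1/4.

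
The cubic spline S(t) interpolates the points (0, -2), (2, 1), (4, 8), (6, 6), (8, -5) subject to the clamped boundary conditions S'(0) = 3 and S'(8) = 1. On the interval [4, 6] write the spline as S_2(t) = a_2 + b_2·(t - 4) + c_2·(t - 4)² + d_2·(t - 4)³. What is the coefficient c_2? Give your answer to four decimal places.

With σ_i denoting the second derivative at x_i, h_i = 2, 2, 2, 2, and Δ_i = (y_(i+1) − y_i)/h_i = 3/2, 7/2, -1, -11/2:
  2·σ_0 + 8·σ_1 + 2·σ_2 = 6(Δ_1 - Δ_0) = 12
  2·σ_1 + 8·σ_2 + 2·σ_3 = 6(Δ_2 - Δ_1) = -27
  2·σ_2 + 8·σ_3 + 2·σ_4 = 6(Δ_3 - Δ_2) = -27
Clamped end conditions give two more equations: 2h_0·σ_0 + h_0·σ_1 = 6(Δ_0 - S'(0)) = -9 and h_3·σ_3 + 2h_3·σ_4 = 6(S'(8) - Δ_3) = 39.
Forward elimination and back-substitution give σ_0 = -61/16, σ_1 = 25/8, σ_2 = -43/16, σ_3 = -47/8, σ_4 = 203/16.
On [4, 6], with S_2(t) = a_2 + b_2·(t - 4) + c_2·(t - 4)² + d_2·(t - 4)³: c_2 = σ_2/2 = -43/32, d_2 = (σ_3 - σ_2)/(6h_2) = -17/64, b_2 = Δ_2 - h_2(2σ_2 + σ_3)/6 = 11/4.

-1.3438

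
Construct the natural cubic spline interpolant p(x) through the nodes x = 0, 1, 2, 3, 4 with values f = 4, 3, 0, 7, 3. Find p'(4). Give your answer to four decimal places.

Let m_i = p''(x_i). Step sizes h_i = 1, 1, 1, 1; slopes of the chords Δ_i = (y_(i+1) - y_i)/h_i = -1, -3, 7, -4.
  1·m_0 + 4·m_1 + 1·m_2 = 6(Δ_1 - Δ_0) = -12
  1·m_1 + 4·m_2 + 1·m_3 = 6(Δ_2 - Δ_1) = 60
  1·m_2 + 4·m_3 + 1·m_4 = 6(Δ_3 - Δ_2) = -66
Natural end conditions: m_0 = m_4 = 0.
Solving: m_0 = 0, m_1 = -243/28, m_2 = 159/7, m_3 = -621/28, m_4 = 0.
On [3, 4], p'(x) = b_3 + 2c_3·(x - 3) + 3d_3·(x - 3)² with b_3 = Δ_3 - h_3(2m_3 + m_4)/6 = 95/28, c_3 = m_3/2 = -621/56, d_3 = (m_4 - m_3)/(6h_3) = 207/56. So p'(4) = -431/56.

-7.6964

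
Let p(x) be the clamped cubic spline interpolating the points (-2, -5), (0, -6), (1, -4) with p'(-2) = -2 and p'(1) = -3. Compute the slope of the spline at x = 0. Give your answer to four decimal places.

3.0833

Write σ_i for p''(x_i). With h_i = 2, 1 and divided differences Δ_i = -1/2, 2, the continuity of p' gives the tridiagonal system
  2·σ_0 + 6·σ_1 + 1·σ_2 = 6(Δ_1 - Δ_0) = 15
Clamped end conditions give two more equations: 2h_0·σ_0 + h_0·σ_1 = 6(Δ_0 - p'(-2)) = 9 and h_1·σ_1 + 2h_1·σ_2 = 6(p'(1) - Δ_1) = -30.
Solving: σ_0 = -7/12, σ_1 = 17/3, σ_2 = -107/6.
On [0, 1], p'(x) = b_1 + 2c_1·x + 3d_1·x² with b_1 = Δ_1 - h_1(2σ_1 + σ_2)/6 = 37/12, c_1 = σ_1/2 = 17/6, d_1 = (σ_2 - σ_1)/(6h_1) = -47/12. So p'(0) = 37/12.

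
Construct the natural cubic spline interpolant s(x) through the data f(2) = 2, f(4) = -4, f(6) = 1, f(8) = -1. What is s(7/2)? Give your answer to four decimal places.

Write σ_i for s''(x_i). With h_i = 2, 2, 2 and divided differences Δ_i = -3, 5/2, -1, the continuity of s' gives the tridiagonal system
  2·σ_0 + 8·σ_1 + 2·σ_2 = 6(Δ_1 - Δ_0) = 33
  2·σ_1 + 8·σ_2 + 2·σ_3 = 6(Δ_2 - Δ_1) = -21
Natural end conditions: σ_0 = σ_3 = 0.
Forward elimination and back-substitution give σ_0 = 0, σ_1 = 51/10, σ_2 = -39/10, σ_3 = 0.
On [2, 4], s(x) = 2 - 47/10·(x - 2) + 0·(x - 2)² + 17/40·(x - 2)³.
With (x - 2) = 3/2: s(7/2) = -1157/320.

-3.6156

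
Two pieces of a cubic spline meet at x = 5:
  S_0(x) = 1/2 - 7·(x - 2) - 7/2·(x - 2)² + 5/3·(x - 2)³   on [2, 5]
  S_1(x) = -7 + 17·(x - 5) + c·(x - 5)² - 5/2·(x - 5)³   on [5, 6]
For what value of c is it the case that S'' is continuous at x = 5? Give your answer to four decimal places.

11.5000

S_0''(x) = -7 + 10·(x - 2), so S_0''(5) = 23. On the right, S_1''(5) = 2c, so c = 23/2.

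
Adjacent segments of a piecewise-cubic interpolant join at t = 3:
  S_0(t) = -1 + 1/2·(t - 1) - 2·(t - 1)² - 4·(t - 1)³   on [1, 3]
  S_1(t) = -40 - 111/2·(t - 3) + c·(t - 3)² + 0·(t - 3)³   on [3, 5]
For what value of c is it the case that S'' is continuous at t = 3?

S_0''(t) = -4 - 24·(t - 1), so S_0''(3) = -52. On the right, S_1''(3) = 2c, so c = -26.

-26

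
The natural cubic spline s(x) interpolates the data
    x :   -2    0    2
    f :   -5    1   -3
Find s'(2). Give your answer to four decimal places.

Let M_i = s''(x_i). Step sizes h_i = 2, 2; slopes of the chords Δ_i = (y_(i+1) - y_i)/h_i = 3, -2.
  2·M_0 + 8·M_1 + 2·M_2 = 6(Δ_1 - Δ_0) = -30
Natural end conditions: M_0 = M_2 = 0.
Solving the tridiagonal system: M_0 = 0, M_1 = -15/4, M_2 = 0.
On [0, 2], s'(x) = b_1 + 2c_1·x + 3d_1·x² with b_1 = Δ_1 - h_1(2M_1 + M_2)/6 = 1/2, c_1 = M_1/2 = -15/8, d_1 = (M_2 - M_1)/(6h_1) = 5/16. So s'(2) = -13/4.

-3.2500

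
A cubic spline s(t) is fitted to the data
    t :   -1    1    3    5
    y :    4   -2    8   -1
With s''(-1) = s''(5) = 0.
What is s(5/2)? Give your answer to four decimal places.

6.2156

Write M_i for s''(x_i). With h_i = 2, 2, 2 and divided differences Δ_i = -3, 5, -9/2, the continuity of s' gives the tridiagonal system
  2·M_0 + 8·M_1 + 2·M_2 = 6(Δ_1 - Δ_0) = 48
  2·M_1 + 8·M_2 + 2·M_3 = 6(Δ_2 - Δ_1) = -57
Natural end conditions: M_0 = M_3 = 0.
Hence M_0 = 0, M_1 = 83/10, M_2 = -46/5, M_3 = 0.
On [1, 3], s(t) = -2 + 38/15·(t - 1) + 83/20·(t - 1)² - 35/24·(t - 1)³.
With (t - 1) = 3/2: s(5/2) = 1989/320.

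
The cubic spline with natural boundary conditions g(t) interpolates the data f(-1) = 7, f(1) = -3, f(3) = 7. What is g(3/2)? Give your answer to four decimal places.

-2.1406

With m_i denoting the second derivative at x_i, h_i = 2, 2, and Δ_i = (y_(i+1) − y_i)/h_i = -5, 5:
  2·m_0 + 8·m_1 + 2·m_2 = 6(Δ_1 - Δ_0) = 60
Natural end conditions: m_0 = m_2 = 0.
Forward elimination and back-substitution give m_0 = 0, m_1 = 15/2, m_2 = 0.
On [1, 3], g(t) = -3 + 0·(t - 1) + 15/4·(t - 1)² - 5/8·(t - 1)³.
With (t - 1) = 1/2: g(3/2) = -137/64.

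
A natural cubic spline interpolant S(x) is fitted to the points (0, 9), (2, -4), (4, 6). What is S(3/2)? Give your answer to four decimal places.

-2.6367

Write σ_i for S''(x_i). With h_i = 2, 2 and divided differences Δ_i = -13/2, 5, the continuity of S' gives the tridiagonal system
  2·σ_0 + 8·σ_1 + 2·σ_2 = 6(Δ_1 - Δ_0) = 69
Natural end conditions: σ_0 = σ_2 = 0.
Solving: σ_0 = 0, σ_1 = 69/8, σ_2 = 0.
On [0, 2], S(x) = 9 - 75/8·x + 0·x² + 23/32·x³.
With x = 3/2: S(3/2) = -675/256.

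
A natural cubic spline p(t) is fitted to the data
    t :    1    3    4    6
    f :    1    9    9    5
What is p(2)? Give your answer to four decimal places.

5.9429

Write σ_i for p''(x_i). With h_i = 2, 1, 2 and divided differences Δ_i = 4, 0, -2, the continuity of p' gives the tridiagonal system
  2·σ_0 + 6·σ_1 + 1·σ_2 = 6(Δ_1 - Δ_0) = -24
  1·σ_1 + 6·σ_2 + 2·σ_3 = 6(Δ_2 - Δ_1) = -12
Natural end conditions: σ_0 = σ_3 = 0.
Forward elimination and back-substitution give σ_0 = 0, σ_1 = -132/35, σ_2 = -48/35, σ_3 = 0.
On [1, 3], p(t) = 1 + 184/35·(t - 1) + 0·(t - 1)² - 11/35·(t - 1)³.
With (t - 1) = 1: p(2) = 208/35.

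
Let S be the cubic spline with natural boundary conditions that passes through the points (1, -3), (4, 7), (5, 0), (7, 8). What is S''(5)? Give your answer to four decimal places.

Put M_i = S'' at the i-th knot. Here h = (3, 1, 2) and Δ = (10/3, -7, 4), so the interior equations h_(i-1)·M_(i-1) + 2(h_(i-1)+h_i)·M_i + h_i·M_(i+1) = 6(Δ_i − Δ_(i-1)) read
  3·M_0 + 8·M_1 + 1·M_2 = 6(Δ_1 - Δ_0) = -62
  1·M_1 + 6·M_2 + 2·M_3 = 6(Δ_2 - Δ_1) = 66
Natural end conditions: M_0 = M_3 = 0.
Solving: M_0 = 0, M_1 = -438/47, M_2 = 590/47, M_3 = 0.

12.5532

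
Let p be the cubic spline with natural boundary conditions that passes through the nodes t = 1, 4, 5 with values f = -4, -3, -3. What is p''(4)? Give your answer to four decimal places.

Put σ_i = p'' at the i-th knot. Here h = (3, 1) and Δ = (1/3, 0), so the interior equations h_(i-1)·σ_(i-1) + 2(h_(i-1)+h_i)·σ_i + h_i·σ_(i+1) = 6(Δ_i − Δ_(i-1)) read
  3·σ_0 + 8·σ_1 + 1·σ_2 = 6(Δ_1 - Δ_0) = -2
Natural end conditions: σ_0 = σ_2 = 0.
Forward elimination and back-substitution give σ_0 = 0, σ_1 = -1/4, σ_2 = 0.

-0.2500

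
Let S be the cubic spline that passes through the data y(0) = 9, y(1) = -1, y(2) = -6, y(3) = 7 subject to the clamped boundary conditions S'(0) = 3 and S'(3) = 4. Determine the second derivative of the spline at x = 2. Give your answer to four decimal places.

Write m_i for S''(x_i). With h_i = 1, 1, 1 and divided differences Δ_i = -10, -5, 13, the continuity of S' gives the tridiagonal system
  1·m_0 + 4·m_1 + 1·m_2 = 6(Δ_1 - Δ_0) = 30
  1·m_1 + 4·m_2 + 1·m_3 = 6(Δ_2 - Δ_1) = 108
Clamped end conditions give two more equations: 2h_0·m_0 + h_0·m_1 = 6(Δ_0 - S'(0)) = -78 and h_2·m_2 + 2h_2·m_3 = 6(S'(3) - Δ_2) = -54.
Forward elimination and back-substitution give m_0 = -656/15, m_1 = 142/15, m_2 = 538/15, m_3 = -674/15.

35.8667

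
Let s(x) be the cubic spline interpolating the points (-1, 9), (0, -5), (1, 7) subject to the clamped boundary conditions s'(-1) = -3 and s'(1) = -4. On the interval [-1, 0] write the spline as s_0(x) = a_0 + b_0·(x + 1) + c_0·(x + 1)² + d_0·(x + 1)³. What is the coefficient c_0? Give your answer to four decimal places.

-36.2500

Put m_i = s'' at the i-th knot. Here h = (1, 1) and Δ = (-14, 12), so the interior equations h_(i-1)·m_(i-1) + 2(h_(i-1)+h_i)·m_i + h_i·m_(i+1) = 6(Δ_i − Δ_(i-1)) read
  1·m_0 + 4·m_1 + 1·m_2 = 6(Δ_1 - Δ_0) = 156
Clamped end conditions give two more equations: 2h_0·m_0 + h_0·m_1 = 6(Δ_0 - s'(-1)) = -66 and h_1·m_1 + 2h_1·m_2 = 6(s'(1) - Δ_1) = -96.
Solving: m_0 = -145/2, m_1 = 79, m_2 = -175/2.
On [-1, 0], with s_0(x) = a_0 + b_0·(x + 1) + c_0·(x + 1)² + d_0·(x + 1)³: c_0 = m_0/2 = -145/4, d_0 = (m_1 - m_0)/(6h_0) = 101/4, b_0 = Δ_0 - h_0(2m_0 + m_1)/6 = -3.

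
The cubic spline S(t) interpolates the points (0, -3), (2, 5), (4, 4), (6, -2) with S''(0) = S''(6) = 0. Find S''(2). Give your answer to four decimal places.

-3.1000

Let σ_i = S''(x_i). Step sizes h_i = 2, 2, 2; slopes of the chords Δ_i = (y_(i+1) - y_i)/h_i = 4, -1/2, -3.
  2·σ_0 + 8·σ_1 + 2·σ_2 = 6(Δ_1 - Δ_0) = -27
  2·σ_1 + 8·σ_2 + 2·σ_3 = 6(Δ_2 - Δ_1) = -15
Natural end conditions: σ_0 = σ_3 = 0.
Forward elimination and back-substitution give σ_0 = 0, σ_1 = -31/10, σ_2 = -11/10, σ_3 = 0.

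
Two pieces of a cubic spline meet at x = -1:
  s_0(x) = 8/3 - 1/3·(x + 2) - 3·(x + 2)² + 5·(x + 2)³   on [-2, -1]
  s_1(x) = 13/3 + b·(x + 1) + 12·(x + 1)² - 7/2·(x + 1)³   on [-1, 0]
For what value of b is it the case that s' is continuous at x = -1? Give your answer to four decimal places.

s_0'(x) = -1/3 - 6·(x + 2) + 15·(x + 2)², so s_0'(-1) = 26/3. On the right, s_1'(-1) = b, so b = 26/3.

8.6667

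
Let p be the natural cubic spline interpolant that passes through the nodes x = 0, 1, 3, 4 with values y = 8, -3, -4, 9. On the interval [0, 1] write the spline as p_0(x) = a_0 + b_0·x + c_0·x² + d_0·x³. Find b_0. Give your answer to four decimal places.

-12.1250

Let M_i = p''(x_i). Step sizes h_i = 1, 2, 1; slopes of the chords Δ_i = (y_(i+1) - y_i)/h_i = -11, -1/2, 13.
  1·M_0 + 6·M_1 + 2·M_2 = 6(Δ_1 - Δ_0) = 63
  2·M_1 + 6·M_2 + 1·M_3 = 6(Δ_2 - Δ_1) = 81
Natural end conditions: M_0 = M_3 = 0.
Hence M_0 = 0, M_1 = 27/4, M_2 = 45/4, M_3 = 0.
On [0, 1], with p_0(x) = a_0 + b_0·x + c_0·x² + d_0·x³: c_0 = M_0/2 = 0, d_0 = (M_1 - M_0)/(6h_0) = 9/8, b_0 = Δ_0 - h_0(2M_0 + M_1)/6 = -97/8.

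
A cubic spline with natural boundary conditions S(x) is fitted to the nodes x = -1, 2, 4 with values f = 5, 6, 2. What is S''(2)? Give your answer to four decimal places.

-1.4000

Let m_i = S''(x_i). Step sizes h_i = 3, 2; slopes of the chords Δ_i = (y_(i+1) - y_i)/h_i = 1/3, -2.
  3·m_0 + 10·m_1 + 2·m_2 = 6(Δ_1 - Δ_0) = -14
Natural end conditions: m_0 = m_2 = 0.
Solving: m_0 = 0, m_1 = -7/5, m_2 = 0.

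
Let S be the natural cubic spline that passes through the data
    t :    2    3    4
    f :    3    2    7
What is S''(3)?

Put M_i = S'' at the i-th knot. Here h = (1, 1) and Δ = (-1, 5), so the interior equations h_(i-1)·M_(i-1) + 2(h_(i-1)+h_i)·M_i + h_i·M_(i+1) = 6(Δ_i − Δ_(i-1)) read
  1·M_0 + 4·M_1 + 1·M_2 = 6(Δ_1 - Δ_0) = 36
Natural end conditions: M_0 = M_2 = 0.
Forward elimination and back-substitution give M_0 = 0, M_1 = 9, M_2 = 0.

9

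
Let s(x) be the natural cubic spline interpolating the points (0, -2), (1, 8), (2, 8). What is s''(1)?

Write m_i for s''(x_i). With h_i = 1, 1 and divided differences Δ_i = 10, 0, the continuity of s' gives the tridiagonal system
  1·m_0 + 4·m_1 + 1·m_2 = 6(Δ_1 - Δ_0) = -60
Natural end conditions: m_0 = m_2 = 0.
Solving: m_0 = 0, m_1 = -15, m_2 = 0.

-15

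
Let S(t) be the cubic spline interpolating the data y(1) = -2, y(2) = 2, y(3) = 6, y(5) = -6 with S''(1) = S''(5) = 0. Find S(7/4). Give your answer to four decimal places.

0.8573

Write M_i for S''(x_i). With h_i = 1, 1, 2 and divided differences Δ_i = 4, 4, -6, the continuity of S' gives the tridiagonal system
  1·M_0 + 4·M_1 + 1·M_2 = 6(Δ_1 - Δ_0) = 0
  1·M_1 + 6·M_2 + 2·M_3 = 6(Δ_2 - Δ_1) = -60
Natural end conditions: M_0 = M_3 = 0.
Solving: M_0 = 0, M_1 = 60/23, M_2 = -240/23, M_3 = 0.
On [1, 2], S(t) = -2 + 82/23·(t - 1) + 0·(t - 1)² + 10/23·(t - 1)³.
With (t - 1) = 3/4: S(7/4) = 631/736.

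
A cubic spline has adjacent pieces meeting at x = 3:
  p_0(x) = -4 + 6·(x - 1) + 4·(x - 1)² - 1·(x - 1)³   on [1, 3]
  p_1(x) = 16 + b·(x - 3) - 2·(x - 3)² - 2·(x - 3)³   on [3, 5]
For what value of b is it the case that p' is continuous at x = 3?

10

p_0'(x) = 6 + 8·(x - 1) - 3·(x - 1)², so p_0'(3) = 10. On the right, p_1'(3) = b, so b = 10.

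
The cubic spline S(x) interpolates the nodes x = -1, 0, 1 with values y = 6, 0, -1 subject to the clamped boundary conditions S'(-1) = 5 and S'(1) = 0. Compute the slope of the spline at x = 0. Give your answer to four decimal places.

With M_i denoting the second derivative at x_i, h_i = 1, 1, and Δ_i = (y_(i+1) − y_i)/h_i = -6, -1:
  1·M_0 + 4·M_1 + 1·M_2 = 6(Δ_1 - Δ_0) = 30
Clamped end conditions give two more equations: 2h_0·M_0 + h_0·M_1 = 6(Δ_0 - S'(-1)) = -66 and h_1·M_1 + 2h_1·M_2 = 6(S'(1) - Δ_1) = 6.
Hence M_0 = -43, M_1 = 20, M_2 = -7.
On [0, 1], S'(x) = b_1 + 2c_1·x + 3d_1·x² with b_1 = Δ_1 - h_1(2M_1 + M_2)/6 = -13/2, c_1 = M_1/2 = 10, d_1 = (M_2 - M_1)/(6h_1) = -9/2. So S'(0) = -13/2.

-6.5000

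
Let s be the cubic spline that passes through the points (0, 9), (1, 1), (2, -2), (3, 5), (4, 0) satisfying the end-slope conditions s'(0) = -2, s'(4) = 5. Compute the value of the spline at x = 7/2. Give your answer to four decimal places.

1.7321

With M_i denoting the second derivative at x_i, h_i = 1, 1, 1, 1, and Δ_i = (y_(i+1) − y_i)/h_i = -8, -3, 7, -5:
  1·M_0 + 4·M_1 + 1·M_2 = 6(Δ_1 - Δ_0) = 30
  1·M_1 + 4·M_2 + 1·M_3 = 6(Δ_2 - Δ_1) = 60
  1·M_2 + 4·M_3 + 1·M_4 = 6(Δ_3 - Δ_2) = -72
Clamped end conditions give two more equations: 2h_0·M_0 + h_0·M_1 = 6(Δ_0 - s'(0)) = -36 and h_3·M_3 + 2h_3·M_4 = 6(s'(4) - Δ_3) = 60.
Solving the tridiagonal system: M_0 = -152/7, M_1 = 52/7, M_2 = 22, M_3 = -248/7, M_4 = 334/7.
On [3, 4], s(x) = 5 - 8/7·(x - 3) - 124/7·(x - 3)² + 97/7·(x - 3)³.
With (x - 3) = 1/2: s(7/2) = 97/56.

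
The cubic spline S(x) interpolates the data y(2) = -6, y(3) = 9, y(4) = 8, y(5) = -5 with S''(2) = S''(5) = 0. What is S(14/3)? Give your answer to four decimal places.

-0.0346

Let σ_i = S''(x_i). Step sizes h_i = 1, 1, 1; slopes of the chords Δ_i = (y_(i+1) - y_i)/h_i = 15, -1, -13.
  1·σ_0 + 4·σ_1 + 1·σ_2 = 6(Δ_1 - Δ_0) = -96
  1·σ_1 + 4·σ_2 + 1·σ_3 = 6(Δ_2 - Δ_1) = -72
Natural end conditions: σ_0 = σ_3 = 0.
Solving: σ_0 = 0, σ_1 = -104/5, σ_2 = -64/5, σ_3 = 0.
On [4, 5], S(x) = 8 - 131/15·(x - 4) - 32/5·(x - 4)² + 32/15·(x - 4)³.
With (x - 4) = 2/3: S(14/3) = -14/405.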